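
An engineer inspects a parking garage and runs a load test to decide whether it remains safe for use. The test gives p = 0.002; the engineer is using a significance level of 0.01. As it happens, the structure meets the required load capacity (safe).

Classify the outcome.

The conventional null hypothesis is that the structure meets the required load capacity (safe).
Since p = 0.002 < α = 0.01, H₀ is rejected.
H₀ is true (actually the structure meets the required load capacity (safe)).
Rejecting a true H₀ is a Type I error.

Type I error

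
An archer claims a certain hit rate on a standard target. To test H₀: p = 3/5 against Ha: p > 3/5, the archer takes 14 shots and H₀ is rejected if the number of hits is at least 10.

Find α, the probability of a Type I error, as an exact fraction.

340889877/1220703125

α = P(reject H₀ | H₀ true) = P(S ≥ 10 | p = 3/5), with S ~ Binomial(14, 3/5).
Summing C(14,j)(3/5)^j(2/5)^{14−j} for j = 10,…,14 gives 340889877/1220703125.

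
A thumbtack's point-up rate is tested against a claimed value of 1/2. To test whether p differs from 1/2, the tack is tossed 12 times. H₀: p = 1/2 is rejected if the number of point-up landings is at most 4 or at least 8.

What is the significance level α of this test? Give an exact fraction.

397/1024

α = P(Y ≤ 4 or Y ≥ 8 | p = 1/2), Y ~ Binomial(12, 1/2).
Each tail has probability (1 + 12 + 66 + 220 + 495)/4096; doubling gives α = 1588/4096 = 397/1024.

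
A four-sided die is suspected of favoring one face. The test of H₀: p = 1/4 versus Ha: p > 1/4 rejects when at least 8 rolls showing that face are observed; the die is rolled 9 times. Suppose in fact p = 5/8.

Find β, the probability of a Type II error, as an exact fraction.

Under the alternative p = 5/8, Y ~ Binomial(9, 5/8); β is the probability the test does not reject, P(Y < 8).
Equivalently, β = 1 − P(Y ≥ 8) = 3803679/4194304.

3803679/4194304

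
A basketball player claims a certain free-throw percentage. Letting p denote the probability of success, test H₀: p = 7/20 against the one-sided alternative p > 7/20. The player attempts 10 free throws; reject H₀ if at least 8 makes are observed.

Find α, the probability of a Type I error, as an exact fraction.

12342438941/2560000000000

Under H₀, X ~ Binomial(10, 7/20), and α = P(X ≥ 8).
Adding the binomial terms for j = 8 through 10 with p = 7/20 yields 12342438941/2560000000000.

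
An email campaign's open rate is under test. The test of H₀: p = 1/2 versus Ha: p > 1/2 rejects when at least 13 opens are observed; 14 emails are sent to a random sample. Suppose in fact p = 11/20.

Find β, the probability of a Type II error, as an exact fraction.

1633670388436281453/1638400000000000000

A Type II error is failing to reject when Ha holds: with p = 11/20, β = P(Y ≤ 12).
Summing C(14,j)·(11/20)^j·(9/20)^{14-j} for j = 0..12 gives 1633670388436281453/1638400000000000000.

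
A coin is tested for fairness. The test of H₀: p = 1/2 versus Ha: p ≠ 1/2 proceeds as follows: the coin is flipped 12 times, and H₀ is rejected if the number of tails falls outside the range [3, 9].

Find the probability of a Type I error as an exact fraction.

α = P(Y ≤ 2 or Y ≥ 10 | p = 1/2), Y ~ Binomial(12, 1/2).
By symmetry, α = 2·P(Y ≤ 2) = 2·(1 + 12 + 66)/4096 = 158/4096 = 79/2048.

79/2048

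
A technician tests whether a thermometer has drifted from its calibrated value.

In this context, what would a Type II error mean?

A Type II error would mean concluding that the instrument is correctly calibrated (or at least failing to establish that the instrument has drifted out of calibration) when in fact the instrument has drifted out of calibration.

With the conventional null hypothesis that the instrument is correctly calibrated:
A Type II error is failing to reject H₀ when H₀ is false.
Here that means leaving the instrument in service when actually the instrument has drifted out of calibration.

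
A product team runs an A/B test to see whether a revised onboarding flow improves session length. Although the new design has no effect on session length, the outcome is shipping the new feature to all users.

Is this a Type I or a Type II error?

The null hypothesis here is that the new design has no effect on session length.
'Shipping the new feature to all users' corresponds to rejecting H₀.
H₀ was rejected but H₀ is true — a Type I error (false positive).

Type I error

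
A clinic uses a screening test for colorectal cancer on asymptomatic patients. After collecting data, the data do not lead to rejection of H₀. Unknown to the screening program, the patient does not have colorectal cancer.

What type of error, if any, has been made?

The conventional null hypothesis here is that the patient does not have colorectal cancer.
The test retained a true H₀ — the decision matches the true state.

No error — this is a correct decision.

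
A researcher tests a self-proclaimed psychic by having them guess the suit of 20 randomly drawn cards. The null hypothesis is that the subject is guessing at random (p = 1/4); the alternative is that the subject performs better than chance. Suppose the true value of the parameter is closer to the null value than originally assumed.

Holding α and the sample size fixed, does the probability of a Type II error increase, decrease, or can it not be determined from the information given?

It increases.

When the true parameter is near the null value, the test has a harder time distinguishing Ha from H₀.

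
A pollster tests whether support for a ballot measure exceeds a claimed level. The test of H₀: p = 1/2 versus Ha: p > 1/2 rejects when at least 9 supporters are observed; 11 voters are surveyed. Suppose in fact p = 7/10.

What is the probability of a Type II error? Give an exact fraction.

2749038183/4000000000

β = P(fail to reject H₀ | Ha true) = P(K ≤ 8 | p = 7/10), K ~ Binomial(11, 7/10).
Summing C(11,j)·(7/10)^j·(3/10)^{11-j} for j = 0..8 gives 2749038183/4000000000.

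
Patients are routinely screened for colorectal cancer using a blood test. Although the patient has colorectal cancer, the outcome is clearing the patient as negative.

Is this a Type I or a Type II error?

Type II error

The null hypothesis here is that the patient does not have colorectal cancer.
'Clearing the patient as negative' corresponds to failing to reject H₀.
H₀ was not rejected but H₀ is false — a Type II error (false negative).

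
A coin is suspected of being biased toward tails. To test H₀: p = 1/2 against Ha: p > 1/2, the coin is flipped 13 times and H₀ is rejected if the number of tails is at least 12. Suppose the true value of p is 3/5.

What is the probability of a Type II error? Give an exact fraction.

1205291336/1220703125

β = P(fail to reject H₀ | Ha true) = P(X ≤ 11 | p = 3/5), X ~ Binomial(13, 3/5).
Equivalently, β = 1 − P(X ≥ 12) = 1205291336/1220703125.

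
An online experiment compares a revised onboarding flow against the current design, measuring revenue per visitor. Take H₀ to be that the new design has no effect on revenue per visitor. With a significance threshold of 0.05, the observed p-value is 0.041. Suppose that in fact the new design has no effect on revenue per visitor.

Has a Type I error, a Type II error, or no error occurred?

Since p = 0.041 < α = 0.05, H₀ is rejected.
H₀ is true (actually the new design has no effect on revenue per visitor).
Rejecting a true H₀ is a Type I error.

Type I error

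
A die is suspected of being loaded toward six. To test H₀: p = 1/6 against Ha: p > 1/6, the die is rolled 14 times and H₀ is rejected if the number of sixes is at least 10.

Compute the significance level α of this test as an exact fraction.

Under H₀, Y ~ Binomial(14, 1/6), and α = P(Y ≥ 10).
Adding the binomial terms for j = 10 through 14 with p = 1/6 yields 673471/78364164096.

673471/78364164096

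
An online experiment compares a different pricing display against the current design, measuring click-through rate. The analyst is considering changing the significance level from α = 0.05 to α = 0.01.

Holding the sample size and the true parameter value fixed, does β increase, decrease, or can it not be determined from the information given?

It increases.

Tightening α shrinks the rejection region. When Ha holds, fewer sample outcomes clear the stricter threshold, so more fall in the acceptance region.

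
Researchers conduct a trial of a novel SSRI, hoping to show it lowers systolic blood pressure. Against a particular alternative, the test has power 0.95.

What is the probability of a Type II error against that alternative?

Power = 1 − β, so β = 1 − 0.95 = 0.05.

0.05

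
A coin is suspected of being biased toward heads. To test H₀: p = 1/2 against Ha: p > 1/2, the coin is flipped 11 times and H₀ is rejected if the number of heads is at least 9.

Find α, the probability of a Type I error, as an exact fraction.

The Type I error probability is α = P(Y ≥ 9) computed under H₀, where Y ~ Binomial(11, 1/2).
P(Y ≥ 9) = [C(11,9) + C(11,10) + C(11,11)] / 2^11 = (55 + 11 + 1) / 2048 = 67/2048.

67/2048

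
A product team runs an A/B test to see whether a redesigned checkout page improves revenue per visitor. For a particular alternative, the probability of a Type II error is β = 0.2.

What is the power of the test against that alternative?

Power = 1 − β = 1 − 0.2 = 0.8.

0.8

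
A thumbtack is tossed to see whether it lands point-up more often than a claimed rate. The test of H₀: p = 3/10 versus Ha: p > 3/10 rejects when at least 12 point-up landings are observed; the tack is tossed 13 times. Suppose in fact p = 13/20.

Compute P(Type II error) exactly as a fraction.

β = P(fail to reject H₀ | Ha true) = P(K ≤ 11 | p = 13/20), K ~ Binomial(13, 13/20).
Summing C(13,j)·(13/20)^j·(7/20)^{13-j} for j = 0..11 gives 9937124893407747/10240000000000000.

9937124893407747/10240000000000000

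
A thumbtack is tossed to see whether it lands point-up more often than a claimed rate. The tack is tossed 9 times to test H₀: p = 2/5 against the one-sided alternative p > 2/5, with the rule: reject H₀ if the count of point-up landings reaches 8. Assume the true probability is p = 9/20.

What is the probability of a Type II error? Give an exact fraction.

β = P(fail to reject H₀ | Ha true) = P(K ≤ 7 | p = 9/20), K ~ Binomial(9, 9/20).
Summing C(9,j)·(9/20)^j·(11/20)^{9-j} for j = 0..7 gives 126837738533/128000000000.

126837738533/128000000000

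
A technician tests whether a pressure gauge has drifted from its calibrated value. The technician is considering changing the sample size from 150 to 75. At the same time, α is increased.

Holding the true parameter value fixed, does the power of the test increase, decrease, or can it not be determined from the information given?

Cannot be determined from the information given.

The first change alone would make β increase; the second alone would make β decrease. Which effect dominates depends on the magnitudes, which are not given.
Since power = 1 − β, the effect on power is likewise indeterminate.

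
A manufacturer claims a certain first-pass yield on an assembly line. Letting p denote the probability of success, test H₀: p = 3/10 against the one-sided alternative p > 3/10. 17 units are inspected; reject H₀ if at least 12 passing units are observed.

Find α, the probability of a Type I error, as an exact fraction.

32798897961633/50000000000000000

The Type I error probability is α = P(K ≥ 12) computed under H₀, where K ~ Binomial(17, 3/10).
Adding the binomial terms for j = 12 through 17 with p = 3/10 yields 32798897961633/50000000000000000.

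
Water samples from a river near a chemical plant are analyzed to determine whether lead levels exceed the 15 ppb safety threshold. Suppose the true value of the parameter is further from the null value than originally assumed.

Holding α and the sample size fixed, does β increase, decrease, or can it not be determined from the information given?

It decreases.

A larger true effect moves the Ha sampling distribution further from the H₀ critical value, making rejection more likely when Ha is true.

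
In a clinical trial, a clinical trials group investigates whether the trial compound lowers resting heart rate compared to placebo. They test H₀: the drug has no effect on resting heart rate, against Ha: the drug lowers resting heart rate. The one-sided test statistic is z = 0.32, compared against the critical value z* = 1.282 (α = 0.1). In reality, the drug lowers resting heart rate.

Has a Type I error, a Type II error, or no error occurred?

Type II error

Since z = 0.32 ≤ z* = 1.282, H₀ is not rejected.
H₀ is false (actually the drug lowers resting heart rate).
Failing to reject a false H₀ is a Type II error.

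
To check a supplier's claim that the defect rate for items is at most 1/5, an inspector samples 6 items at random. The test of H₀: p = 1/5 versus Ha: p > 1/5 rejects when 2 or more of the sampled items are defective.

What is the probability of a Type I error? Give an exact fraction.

1077/3125

The significance level is the probability, assuming p = 1/5, of seeing 2 or more defectives in 6 draws.
α = 1 − P(K ≤ 1) = 1 − 2048/3125 = 1077/3125.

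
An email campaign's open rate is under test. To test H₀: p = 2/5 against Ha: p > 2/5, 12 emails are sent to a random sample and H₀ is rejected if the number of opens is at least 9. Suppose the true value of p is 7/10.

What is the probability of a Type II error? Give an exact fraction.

β = P(fail to reject H₀ | Ha true) = P(K ≤ 8 | p = 7/10), K ~ Binomial(12, 7/10).
Adding the binomial probabilities P(K=0)+…+P(K=8) at p = 7/10 gives 101496845313/200000000000.

101496845313/200000000000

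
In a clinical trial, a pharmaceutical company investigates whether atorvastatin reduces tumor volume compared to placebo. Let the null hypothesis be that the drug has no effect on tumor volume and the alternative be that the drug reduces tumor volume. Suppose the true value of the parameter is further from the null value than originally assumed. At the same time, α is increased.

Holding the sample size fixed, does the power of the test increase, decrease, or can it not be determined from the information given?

It increases.

The further the true parameter sits from the null value, the more of the Ha sampling distribution falls in the rejection region. With a larger α the critical value moves toward the center, so more of the Ha sampling distribution lies in the rejection region. Both changes push β in the same direction.
Since power = 1 − β and β decreases, power increases.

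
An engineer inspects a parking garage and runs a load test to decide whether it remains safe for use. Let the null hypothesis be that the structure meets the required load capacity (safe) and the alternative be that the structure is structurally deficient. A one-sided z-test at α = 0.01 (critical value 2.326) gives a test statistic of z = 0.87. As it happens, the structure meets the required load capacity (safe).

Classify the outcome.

Neither — the decision is correct.

Since z = 0.87 ≤ z* = 2.326, H₀ is not rejected.
H₀ is true (actually the structure meets the required load capacity (safe)).
The decision matches the true state — no error.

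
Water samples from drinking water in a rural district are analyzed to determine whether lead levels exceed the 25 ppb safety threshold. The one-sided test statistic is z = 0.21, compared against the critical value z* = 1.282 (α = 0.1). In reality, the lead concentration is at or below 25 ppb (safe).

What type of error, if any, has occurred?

No error — this is a correct decision.

The conventional null hypothesis is that the lead concentration is at or below 25 ppb (safe).
Since z = 0.21 ≤ z* = 1.282, H₀ is not rejected.
H₀ is true (actually the lead concentration is at or below 25 ppb (safe)).
The decision matches the true state — no error.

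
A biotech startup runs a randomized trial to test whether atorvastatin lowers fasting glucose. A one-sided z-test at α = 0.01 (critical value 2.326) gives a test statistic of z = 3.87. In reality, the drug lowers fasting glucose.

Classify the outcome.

No error — this is a correct decision.

The conventional null hypothesis is that the drug has no effect on fasting glucose.
Since z = 3.87 > z* = 2.326, H₀ is rejected.
H₀ is false (actually the drug lowers fasting glucose).
The decision matches the true state — no error.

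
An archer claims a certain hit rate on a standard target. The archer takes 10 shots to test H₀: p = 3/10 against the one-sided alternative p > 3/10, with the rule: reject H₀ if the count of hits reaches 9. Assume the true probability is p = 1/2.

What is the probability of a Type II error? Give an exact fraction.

Under the alternative p = 1/2, S ~ Binomial(10, 1/2); β is the probability the test does not reject, P(S < 9).
Adding the binomial probabilities P(S=0)+…+P(S=8) at p = 1/2 gives 1013/1024.

1013/1024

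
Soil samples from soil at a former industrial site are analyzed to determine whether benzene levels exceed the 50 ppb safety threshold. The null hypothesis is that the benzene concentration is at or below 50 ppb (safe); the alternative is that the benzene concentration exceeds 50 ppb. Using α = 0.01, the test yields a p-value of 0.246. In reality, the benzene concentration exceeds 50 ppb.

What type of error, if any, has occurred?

Since p = 0.246 ≥ α = 0.01, H₀ is not rejected.
H₀ is false (actually the benzene concentration exceeds 50 ppb).
Failing to reject a false H₀ is a Type II error.

Type II error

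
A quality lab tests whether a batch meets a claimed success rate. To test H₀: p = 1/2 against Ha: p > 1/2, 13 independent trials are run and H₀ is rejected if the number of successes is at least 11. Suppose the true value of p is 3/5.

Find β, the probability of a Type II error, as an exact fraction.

A Type II error is failing to reject when Ha holds: with p = 3/5, β = P(S ≤ 10).
Adding the binomial probabilities P(S=0)+…+P(S=10) at p = 3/5 gives 1150021472/1220703125.

1150021472/1220703125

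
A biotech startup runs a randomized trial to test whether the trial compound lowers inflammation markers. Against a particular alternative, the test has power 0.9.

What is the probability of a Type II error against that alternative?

Power = 1 − β, so β = 1 − 0.9 = 0.1.

0.1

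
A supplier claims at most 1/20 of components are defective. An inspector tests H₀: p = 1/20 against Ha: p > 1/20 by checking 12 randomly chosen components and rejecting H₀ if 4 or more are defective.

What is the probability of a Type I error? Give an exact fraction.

1832061525793/819200000000000

Under H₀, Y ~ Binomial(12, 1/20); the Type I error rate is P(Y ≥ 4).
Via the complement, α = 1 − Σ_{j=0}^{3} C(12,j)(1/20)^j(19/20)^{12-j} = 1832061525793/819200000000000.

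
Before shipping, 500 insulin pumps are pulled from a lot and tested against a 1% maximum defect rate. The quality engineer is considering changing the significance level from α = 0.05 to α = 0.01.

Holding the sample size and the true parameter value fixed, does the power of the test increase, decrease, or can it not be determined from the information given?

A smaller α moves the rejection region further into the tail. With the alternative true, more outcomes now fall outside the rejection region, so failing to reject becomes more likely.
Since power = 1 − β and β increases, power decreases.

It decreases.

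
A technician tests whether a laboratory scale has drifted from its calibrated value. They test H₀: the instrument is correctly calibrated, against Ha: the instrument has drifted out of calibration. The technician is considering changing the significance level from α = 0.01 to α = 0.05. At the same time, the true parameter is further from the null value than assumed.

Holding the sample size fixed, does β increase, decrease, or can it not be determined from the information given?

With a larger α the critical value moves toward the center, so more of the Ha sampling distribution lies in the rejection region. A larger true effect moves the Ha sampling distribution further from the H₀ critical value, making rejection more likely when Ha is true. Both changes push β in the same direction.

It decreases.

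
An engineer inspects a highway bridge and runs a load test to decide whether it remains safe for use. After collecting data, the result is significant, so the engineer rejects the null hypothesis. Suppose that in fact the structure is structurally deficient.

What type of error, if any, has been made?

No error (correct decision).

The conventional null hypothesis here is that the structure meets the required load capacity (safe).
The test rejected a false H₀ — the decision matches the true state.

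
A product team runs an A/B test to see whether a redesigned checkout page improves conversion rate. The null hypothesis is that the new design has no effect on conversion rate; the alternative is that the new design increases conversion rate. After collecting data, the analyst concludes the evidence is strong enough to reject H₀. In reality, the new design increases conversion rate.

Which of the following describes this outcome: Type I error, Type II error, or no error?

No error (correct decision).

The test rejected a false H₀ — the decision matches the true state.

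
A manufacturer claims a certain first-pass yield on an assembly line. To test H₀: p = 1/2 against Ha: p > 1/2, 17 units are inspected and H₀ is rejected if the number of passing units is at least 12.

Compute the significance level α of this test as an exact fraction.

4701/65536

Under H₀, S ~ Binomial(17, 1/2), and α = P(S ≥ 12).
P(S ≥ 12) = [C(17,12) + C(17,13) + C(17,14) + C(17,15) + C(17,16) + C(17,17)] / 2^17 = (6188 + 2380 + 680 + 136 + 17 + 1) / 131072 = 9402/131072 = 4701/65536.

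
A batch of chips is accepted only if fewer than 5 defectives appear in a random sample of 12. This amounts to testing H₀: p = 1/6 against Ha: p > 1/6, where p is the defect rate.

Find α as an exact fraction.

α = P(reject H₀ | H₀ true) = P(S ≥ 5 | p = 1/6), S ~ Binomial(12, 1/6).
Via the complement, α = 1 − Σ_{j=0}^{4} C(12,j)(1/6)^j(5/6)^{12-j} = 13187681/362797056.

13187681/362797056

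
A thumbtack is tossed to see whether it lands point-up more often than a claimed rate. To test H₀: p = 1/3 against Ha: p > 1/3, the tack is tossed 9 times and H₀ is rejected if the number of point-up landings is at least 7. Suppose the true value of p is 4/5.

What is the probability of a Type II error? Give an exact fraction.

β = P(fail to reject H₀ | Ha true) = P(K ≤ 6 | p = 4/5), K ~ Binomial(9, 4/5).
Summing C(9,j)·(4/5)^j·(1/5)^{9-j} for j = 0..6 gives 511333/1953125.

511333/1953125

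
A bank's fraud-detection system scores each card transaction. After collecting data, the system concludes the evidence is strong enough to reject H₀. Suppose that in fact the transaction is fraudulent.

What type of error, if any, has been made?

No error — this is a correct decision.

The conventional null hypothesis here is that the transaction is legitimate.
The test rejected a false H₀ — the decision matches the true state.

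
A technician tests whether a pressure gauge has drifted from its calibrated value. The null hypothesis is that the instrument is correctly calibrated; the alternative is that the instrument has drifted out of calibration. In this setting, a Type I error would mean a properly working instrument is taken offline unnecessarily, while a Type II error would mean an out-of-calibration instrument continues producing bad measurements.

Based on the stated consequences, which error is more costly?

The Type II consequence (an out-of-calibration instrument continues producing bad measurements) is more severe than the Type I consequence (a properly working instrument is taken offline unnecessarily).

Type II error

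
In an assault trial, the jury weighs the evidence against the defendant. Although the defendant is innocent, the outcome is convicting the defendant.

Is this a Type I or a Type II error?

Type I error

The null hypothesis here is that the defendant is innocent.
'Convicting the defendant' corresponds to rejecting H₀.
H₀ was rejected but H₀ is true — a Type I error (false positive).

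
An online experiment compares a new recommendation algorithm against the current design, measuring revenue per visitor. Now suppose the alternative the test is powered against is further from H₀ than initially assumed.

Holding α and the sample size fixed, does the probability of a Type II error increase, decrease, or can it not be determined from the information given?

It decreases.

The further the true parameter sits from the null value, the more of the Ha sampling distribution falls in the rejection region.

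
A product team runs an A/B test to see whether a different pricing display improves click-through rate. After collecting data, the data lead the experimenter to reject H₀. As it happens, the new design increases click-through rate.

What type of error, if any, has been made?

Neither — the decision is correct.

The conventional null hypothesis here is that the new design has no effect on click-through rate.
The test rejected a false H₀ — the decision matches the true state.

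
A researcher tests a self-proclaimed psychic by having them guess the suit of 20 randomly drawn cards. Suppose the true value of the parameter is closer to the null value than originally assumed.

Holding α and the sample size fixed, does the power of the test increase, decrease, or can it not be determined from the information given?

It decreases.

A smaller true effect puts the Ha sampling distribution closer to H₀, so more of it falls in the non-rejection region.
Since power = 1 − β and β increases, power decreases.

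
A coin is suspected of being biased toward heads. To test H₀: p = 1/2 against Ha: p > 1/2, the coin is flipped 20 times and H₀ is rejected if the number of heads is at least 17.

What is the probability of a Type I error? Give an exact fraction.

1351/1048576

α = P(reject H₀ | H₀ true) = P(X ≥ 17 | p = 1/2), with X ~ Binomial(20, 1/2).
Summing the upper tail: (1140 + 190 + 20 + 1) / 2^20 = 1351/1048576.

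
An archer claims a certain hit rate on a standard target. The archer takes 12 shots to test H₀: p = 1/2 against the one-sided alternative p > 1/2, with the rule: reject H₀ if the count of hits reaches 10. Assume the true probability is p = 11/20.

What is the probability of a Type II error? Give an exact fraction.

β = P(fail to reject H₀ | Ha true) = P(K ≤ 9 | p = 11/20), K ~ Binomial(12, 11/20).
Adding the binomial probabilities P(K=0)+…+P(K=9) at p = 11/20 gives 784677287856069/819200000000000.

784677287856069/819200000000000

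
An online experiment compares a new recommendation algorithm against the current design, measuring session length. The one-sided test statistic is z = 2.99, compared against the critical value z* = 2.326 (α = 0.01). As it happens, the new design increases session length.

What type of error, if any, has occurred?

The conventional null hypothesis is that the new design has no effect on session length.
Since z = 2.99 > z* = 2.326, H₀ is rejected.
H₀ is false (actually the new design increases session length).
The decision matches the true state — no error.

No error (correct decision).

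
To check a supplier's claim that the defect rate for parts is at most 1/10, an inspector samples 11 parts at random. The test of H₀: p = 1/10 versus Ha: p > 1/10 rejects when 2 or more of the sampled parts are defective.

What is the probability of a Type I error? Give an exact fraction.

The significance level is the probability, assuming p = 1/10, of seeing 2 or more defectives in 11 draws.
Via the complement, α = 1 − Σ_{j=0}^{1} C(11,j)(1/10)^j(9/10)^{11-j} = 1513215599/5000000000.

1513215599/5000000000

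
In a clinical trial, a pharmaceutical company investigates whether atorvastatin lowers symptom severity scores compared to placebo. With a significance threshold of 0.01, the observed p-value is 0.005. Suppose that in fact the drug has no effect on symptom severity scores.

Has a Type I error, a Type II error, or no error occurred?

The conventional null hypothesis is that the drug has no effect on symptom severity scores.
Since p = 0.005 < α = 0.01, H₀ is rejected.
H₀ is true (actually the drug has no effect on symptom severity scores).
Rejecting a true H₀ is a Type I error.

Type I error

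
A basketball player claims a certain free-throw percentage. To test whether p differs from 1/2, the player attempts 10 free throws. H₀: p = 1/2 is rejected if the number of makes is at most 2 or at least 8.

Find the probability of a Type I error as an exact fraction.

7/64

The significance level is the null-hypothesis probability of the rejection region {≤2} ∪ {≥8}.
By symmetry, α = 2·P(S ≤ 2) = 2·(1 + 10 + 45)/1024 = 112/1024 = 7/64.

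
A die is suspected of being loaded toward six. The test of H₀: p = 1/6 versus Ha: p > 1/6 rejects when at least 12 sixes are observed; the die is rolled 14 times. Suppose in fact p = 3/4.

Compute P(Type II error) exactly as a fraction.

A Type II error is failing to reject when Ha holds: with p = 3/4, β = P(X ≤ 11).
Summing C(14,j)·(3/4)^j·(1/4)^{14-j} for j = 0..11 gives 96485417/134217728.

96485417/134217728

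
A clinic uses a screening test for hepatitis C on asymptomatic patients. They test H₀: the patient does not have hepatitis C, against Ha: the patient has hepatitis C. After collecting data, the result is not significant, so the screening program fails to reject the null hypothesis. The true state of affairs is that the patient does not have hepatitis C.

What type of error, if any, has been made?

The test retained a true H₀ — the decision matches the true state.

No error (correct decision).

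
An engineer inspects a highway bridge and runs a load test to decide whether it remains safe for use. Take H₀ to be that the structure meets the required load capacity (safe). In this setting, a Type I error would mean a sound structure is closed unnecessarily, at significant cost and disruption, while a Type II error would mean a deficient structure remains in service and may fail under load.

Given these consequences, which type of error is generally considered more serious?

The Type II consequence (a deficient structure remains in service and may fail under load) is more severe than the Type I consequence (a sound structure is closed unnecessarily, at significant cost and disruption).

Type II error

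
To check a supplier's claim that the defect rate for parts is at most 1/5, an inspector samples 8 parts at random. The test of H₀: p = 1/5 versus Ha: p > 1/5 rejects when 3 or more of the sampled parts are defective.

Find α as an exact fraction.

79329/390625

α = P(reject H₀ | H₀ true) = P(S ≥ 3 | p = 1/5), S ~ Binomial(8, 1/5).
α = 1 − P(S ≤ 2) = 1 − 311296/390625 = 79329/390625.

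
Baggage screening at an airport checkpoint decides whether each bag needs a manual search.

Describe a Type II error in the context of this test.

With the conventional null hypothesis that the bag contains no prohibited items:
A Type II error is failing to reject H₀ when H₀ is false.
Here that means letting the bag through when actually the bag contains a prohibited item.

A Type II error would mean concluding that the bag contains no prohibited items (or at least failing to establish that the bag contains a prohibited item) when in fact the bag contains a prohibited item.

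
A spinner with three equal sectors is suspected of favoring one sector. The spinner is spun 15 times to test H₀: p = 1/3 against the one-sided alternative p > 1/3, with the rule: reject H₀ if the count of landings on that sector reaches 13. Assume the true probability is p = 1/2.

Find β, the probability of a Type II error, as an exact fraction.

β = P(fail to reject H₀ | Ha true) = P(K ≤ 12 | p = 1/2), K ~ Binomial(15, 1/2).
Summing C(15,j)·(1/2)^j·(1/2)^{15-j} for j = 0..12 gives 32647/32768.

32647/32768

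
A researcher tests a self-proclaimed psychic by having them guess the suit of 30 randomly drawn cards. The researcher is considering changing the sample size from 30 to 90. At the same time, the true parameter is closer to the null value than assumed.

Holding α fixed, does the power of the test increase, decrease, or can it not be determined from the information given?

Cannot be determined from the information given.

The first change alone would make β decrease; the second alone would make β increase. Which effect dominates depends on the magnitudes, which are not given.
Since power = 1 − β, the effect on power is likewise indeterminate.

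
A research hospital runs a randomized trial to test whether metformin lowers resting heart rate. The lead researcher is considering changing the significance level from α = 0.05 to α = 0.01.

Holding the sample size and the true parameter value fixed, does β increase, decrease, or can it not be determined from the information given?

Tightening α shrinks the rejection region. When Ha holds, fewer sample outcomes clear the stricter threshold, so more fall in the acceptance region.

It increases.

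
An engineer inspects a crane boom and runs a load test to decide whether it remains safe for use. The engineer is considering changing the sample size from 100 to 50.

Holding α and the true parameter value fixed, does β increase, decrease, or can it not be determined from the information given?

It increases.

With less data the test statistic is noisier; under Ha, more outcomes land inside the acceptance region.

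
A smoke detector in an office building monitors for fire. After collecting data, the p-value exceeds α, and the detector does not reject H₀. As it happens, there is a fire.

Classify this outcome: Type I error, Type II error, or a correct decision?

The conventional null hypothesis here is that there is no fire.
H₀ was not rejected, but H₀ is actually false.
Failing to reject a false null hypothesis is a Type II error (false negative).

Type II error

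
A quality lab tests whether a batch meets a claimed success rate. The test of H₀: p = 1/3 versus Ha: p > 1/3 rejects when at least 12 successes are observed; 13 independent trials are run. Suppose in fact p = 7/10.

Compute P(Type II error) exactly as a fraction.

4681650394377/5000000000000

Under the alternative p = 7/10, S ~ Binomial(13, 7/10); β is the probability the test does not reject, P(S < 12).
Adding the binomial probabilities P(S=0)+…+P(S=11) at p = 7/10 gives 4681650394377/5000000000000.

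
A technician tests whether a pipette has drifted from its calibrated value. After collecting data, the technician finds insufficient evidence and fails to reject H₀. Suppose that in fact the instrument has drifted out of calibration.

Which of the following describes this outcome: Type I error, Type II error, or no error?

Type II error

The conventional null hypothesis here is that the instrument is correctly calibrated.
H₀ was not rejected, but H₀ is actually false.
Failing to reject a false null hypothesis is a Type II error (false negative).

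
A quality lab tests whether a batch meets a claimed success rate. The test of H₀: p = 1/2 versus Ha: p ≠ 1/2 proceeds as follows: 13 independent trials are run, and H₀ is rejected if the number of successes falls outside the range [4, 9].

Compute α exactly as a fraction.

189/2048

Under H₀, X ~ Binomial(13, 1/2); α is the probability of landing in either tail, P(X ≤ 3) + P(X ≥ 10).
The two tails are symmetric, so α = 2·(1 + 13 + 78 + 286)/2^13 = 756/8192 = 189/2048.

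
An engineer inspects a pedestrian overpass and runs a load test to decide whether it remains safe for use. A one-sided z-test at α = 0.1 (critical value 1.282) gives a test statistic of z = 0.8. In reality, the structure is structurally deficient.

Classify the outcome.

Type II error

The conventional null hypothesis is that the structure meets the required load capacity (safe).
Since z = 0.8 ≤ z* = 1.282, H₀ is not rejected.
H₀ is false (actually the structure is structurally deficient).
Failing to reject a false H₀ is a Type II error.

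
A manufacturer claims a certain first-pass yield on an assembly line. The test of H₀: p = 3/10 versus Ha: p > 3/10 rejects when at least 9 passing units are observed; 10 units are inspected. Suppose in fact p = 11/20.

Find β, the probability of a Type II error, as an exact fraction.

10001847283209/10240000000000

β = P(fail to reject H₀ | Ha true) = P(S ≤ 8 | p = 11/20), S ~ Binomial(10, 11/20).
Adding the binomial probabilities P(S=0)+…+P(S=8) at p = 11/20 gives 10001847283209/10240000000000.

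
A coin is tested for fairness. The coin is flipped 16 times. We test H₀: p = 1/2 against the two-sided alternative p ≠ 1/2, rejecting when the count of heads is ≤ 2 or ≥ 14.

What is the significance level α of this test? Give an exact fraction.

137/32768

The significance level is the null-hypothesis probability of the rejection region {≤2} ∪ {≥14}.
By symmetry, α = 2·P(K ≤ 2) = 2·(1 + 16 + 120)/65536 = 274/65536 = 137/32768.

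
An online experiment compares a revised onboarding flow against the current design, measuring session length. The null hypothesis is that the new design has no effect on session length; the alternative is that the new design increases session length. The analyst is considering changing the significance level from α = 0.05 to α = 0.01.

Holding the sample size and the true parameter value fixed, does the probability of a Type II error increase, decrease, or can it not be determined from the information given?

Lowering α raises the bar for rejection; under Ha, the test now fails to reject on outcomes it previously would have rejected.

It increases.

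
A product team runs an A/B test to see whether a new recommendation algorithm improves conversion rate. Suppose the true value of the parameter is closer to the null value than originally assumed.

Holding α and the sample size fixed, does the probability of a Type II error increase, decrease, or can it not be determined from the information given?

When the true parameter is near the null value, the test has a harder time distinguishing Ha from H₀.

It increases.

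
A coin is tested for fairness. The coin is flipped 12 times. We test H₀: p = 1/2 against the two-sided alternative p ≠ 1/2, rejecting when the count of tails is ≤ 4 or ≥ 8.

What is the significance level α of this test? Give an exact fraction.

397/1024

The significance level is the null-hypothesis probability of the rejection region {≤4} ∪ {≥8}.
By symmetry, α = 2·P(X ≤ 4) = 2·(1 + 12 + 66 + 220 + 495)/4096 = 1588/4096 = 397/1024.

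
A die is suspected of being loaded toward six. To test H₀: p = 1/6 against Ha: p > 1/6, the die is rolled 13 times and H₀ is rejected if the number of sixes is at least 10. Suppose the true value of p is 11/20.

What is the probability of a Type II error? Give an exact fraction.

A Type II error is failing to reject when Ha holds: with p = 11/20, β = P(K ≤ 9).
Adding the binomial probabilities P(K=0)+…+P(K=9) at p = 11/20 gives 1857697115702463/2048000000000000.

1857697115702463/2048000000000000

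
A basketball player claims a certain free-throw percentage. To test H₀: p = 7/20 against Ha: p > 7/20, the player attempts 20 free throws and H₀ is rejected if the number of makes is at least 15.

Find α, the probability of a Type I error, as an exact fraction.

Under H₀, S ~ Binomial(20, 7/20), and α = P(S ≥ 15).
P(S ≥ 15) = Σ_{j=15}^{20} C(20,j)·(7/20)^j·(13/20)^{20-j} = 8141536504788768391093/26214400000000000000000000.

8141536504788768391093/26214400000000000000000000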